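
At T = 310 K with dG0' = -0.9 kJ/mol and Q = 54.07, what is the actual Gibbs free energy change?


dG = dG0' + RT * ln(Q) / 1000
dG = -0.9 + 8.314 * 310 * ln(54.07) / 1000
dG = 9.3843 kJ/mol

9.3843 kJ/mol


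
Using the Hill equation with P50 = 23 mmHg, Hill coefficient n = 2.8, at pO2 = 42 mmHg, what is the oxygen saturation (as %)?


Y = pO2^n / (P50^n + pO2^n)
Y = 42^2.8 / (23^2.8 + 42^2.8)
Y = 84.37%

84.37%


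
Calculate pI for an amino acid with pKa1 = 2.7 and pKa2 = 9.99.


pI = (pKa1 + pKa2) / 2
pI = (2.7 + 9.99) / 2
pI = 6.345

6.345


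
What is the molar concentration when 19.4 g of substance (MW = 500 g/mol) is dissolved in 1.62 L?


C = (mass / MW) / volume
C = (19.4 / 500) / 1.62
C = 0.024 M

0.024 M


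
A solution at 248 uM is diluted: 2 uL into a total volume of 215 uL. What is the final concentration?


C2 = C1 * V1 / V2
C2 = 248 * 2 / 215
C2 = 2.307 uM

2.307 uM


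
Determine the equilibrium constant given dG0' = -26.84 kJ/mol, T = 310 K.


Keq = exp(-dG0 * 1000 / (R * T))
Keq = exp(-(-26.84) * 1000 / (8.314 * 310))
Keq = 33317.482

33317.482


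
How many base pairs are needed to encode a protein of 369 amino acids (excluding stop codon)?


Each amino acid = 1 codon = 3 bp
bp = 369 * 3 = 1107 bp

1107 bp


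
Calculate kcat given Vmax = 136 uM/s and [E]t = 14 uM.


kcat = Vmax / [E]t
kcat = 136 / 14
kcat = 9.7143 s^-1

9.7143 s^-1


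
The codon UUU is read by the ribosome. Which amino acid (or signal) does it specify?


Standard genetic code lookup.
Codon UUU -> Phe

Phe


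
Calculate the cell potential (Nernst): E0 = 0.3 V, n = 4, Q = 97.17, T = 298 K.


E = E0 - (RT/nF) * ln(Q)
E = 0.3 - (8.314 * 298 / (4 * 96485)) * ln(97.17)
E = 0.2706 V

0.2706 V


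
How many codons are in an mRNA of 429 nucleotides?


codons = nucleotides / 3
codons = 429 / 3 = 143

143


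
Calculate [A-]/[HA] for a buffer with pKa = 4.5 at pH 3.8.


[A-]/[HA] = 10^(pH - pKa)
= 10^(3.8 - 4.5)
= 0.1995

0.1995


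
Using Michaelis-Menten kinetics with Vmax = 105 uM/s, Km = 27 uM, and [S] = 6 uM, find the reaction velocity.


v = Vmax * [S] / (Km + [S])
v = 105 * 6 / (27 + 6)
v = 19.0909 uM/s

19.0909 uM/s


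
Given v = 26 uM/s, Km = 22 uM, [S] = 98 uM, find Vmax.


Vmax = v * (Km + [S]) / [S]
Vmax = 26 * (22 + 98) / 98
Vmax = 31.8367 uM/s

31.8367 uM/s


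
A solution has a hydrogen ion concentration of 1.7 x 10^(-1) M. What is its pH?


pH = -log10([H+])
pH = -log10(1.7 x 10^(-1))
pH = 0.7696

0.7696


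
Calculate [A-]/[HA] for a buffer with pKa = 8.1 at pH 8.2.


[A-]/[HA] = 10^(pH - pKa)
= 10^(8.2 - 8.1)
= 1.2589

1.2589


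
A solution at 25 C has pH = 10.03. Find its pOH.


pOH = 14 - pH
pOH = 14 - 10.03
pOH = 3.97

3.97


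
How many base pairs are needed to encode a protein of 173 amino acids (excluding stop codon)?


Each amino acid = 1 codon = 3 bp
bp = 173 * 3 = 519 bp

519 bp


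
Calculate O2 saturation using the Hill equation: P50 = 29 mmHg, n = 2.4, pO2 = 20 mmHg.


Y = pO2^n / (P50^n + pO2^n)
Y = 20^2.4 / (29^2.4 + 20^2.4)
Y = 29.07%

29.07%


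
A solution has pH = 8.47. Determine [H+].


[H+] = 10^(-pH)
[H+] = 10^(-8.47)
[H+] = 3.388e-09 M

3.388e-09 M


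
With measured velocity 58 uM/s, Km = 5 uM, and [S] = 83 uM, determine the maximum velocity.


Vmax = v * (Km + [S]) / [S]
Vmax = 58 * (5 + 83) / 83
Vmax = 61.494 uM/s

61.494 uM/s


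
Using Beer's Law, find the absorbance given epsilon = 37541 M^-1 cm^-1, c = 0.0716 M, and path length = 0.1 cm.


A = epsilon * c * l
A = 37541 * 0.0716 * 0.1
A = 268.7936

268.7936


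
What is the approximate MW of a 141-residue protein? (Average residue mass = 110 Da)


MW = n_residues * 110 Da
MW = 141 * 110
MW = 15510 Da

15510 Da


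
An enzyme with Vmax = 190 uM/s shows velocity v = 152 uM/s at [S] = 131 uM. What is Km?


Km = [S] * (Vmax - v) / v
Km = 131 * (190 - 152) / 152
Km = 32.75 uM

32.75 uM


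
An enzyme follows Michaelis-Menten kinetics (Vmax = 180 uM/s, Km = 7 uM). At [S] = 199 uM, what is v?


v = Vmax * [S] / (Km + [S])
v = 180 * 199 / (7 + 199)
v = 173.8835 uM/s

173.8835 uM/s


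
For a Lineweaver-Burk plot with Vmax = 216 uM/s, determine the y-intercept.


y-intercept = 1/Vmax
= 1/216
= 0.0046 s/uM

0.0046 s/uM


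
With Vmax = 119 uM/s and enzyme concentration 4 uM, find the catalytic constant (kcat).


kcat = Vmax / [E]t
kcat = 119 / 4
kcat = 29.75 s^-1

29.75 s^-1


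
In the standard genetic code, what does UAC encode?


Standard genetic code lookup.
Codon UAC -> Tyr

Tyr


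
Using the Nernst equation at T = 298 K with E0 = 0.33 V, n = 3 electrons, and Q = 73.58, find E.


E = E0 - (RT/nF) * ln(Q)
E = 0.33 - (8.314 * 298 / (3 * 96485)) * ln(73.58)
E = 0.2932 V

0.2932 V


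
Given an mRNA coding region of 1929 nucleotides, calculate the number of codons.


codons = nucleotides / 3
codons = 1929 / 3 = 643

643


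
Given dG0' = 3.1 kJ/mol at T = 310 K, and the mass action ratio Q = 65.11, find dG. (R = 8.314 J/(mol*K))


dG = dG0' + RT * ln(Q) / 1000
dG = 3.1 + 8.314 * 310 * ln(65.11) / 1000
dG = 13.8632 kJ/mol

13.8632 kJ/mol


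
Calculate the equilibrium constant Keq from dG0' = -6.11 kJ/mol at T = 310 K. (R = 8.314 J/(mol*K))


Keq = exp(-dG0 * 1000 / (R * T))
Keq = exp(-(-6.11) * 1000 / (8.314 * 310))
Keq = 10.7045

10.7045


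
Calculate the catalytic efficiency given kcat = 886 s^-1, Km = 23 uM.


Catalytic efficiency = kcat / Km
= 886 / 23
= 38.5217 uM^-1*s^-1

38.5217 uM^-1*s^-1


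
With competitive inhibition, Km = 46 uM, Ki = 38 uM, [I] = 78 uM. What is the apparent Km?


Km_app = Km * (1 + [I]/Ki)
Km_app = 46 * (1 + 78/38)
Km_app = 140.4211 uM

140.4211 uM


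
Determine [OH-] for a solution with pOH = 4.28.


[OH-] = 10^(-pOH)
[OH-] = 10^(-4.28)
[OH-] = 5.248e-05 M

5.248e-05 M


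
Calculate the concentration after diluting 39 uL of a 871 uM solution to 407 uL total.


C2 = C1 * V1 / V2
C2 = 871 * 39 / 407
C2 = 83.4619 uM

83.4619 uM


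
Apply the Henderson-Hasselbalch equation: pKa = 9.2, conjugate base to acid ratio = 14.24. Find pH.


pH = pKa + log10([A-]/[HA])
pH = 9.2 + log10(14.24)
pH = 10.3535

10.3535


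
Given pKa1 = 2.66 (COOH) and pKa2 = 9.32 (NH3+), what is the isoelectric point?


pI = (pKa1 + pKa2) / 2
pI = (2.66 + 9.32) / 2
pI = 5.99

5.99


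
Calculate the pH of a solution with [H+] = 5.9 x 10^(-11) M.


pH = -log10([H+])
pH = -log10(5.9 x 10^(-11))
pH = 10.2291

10.2291


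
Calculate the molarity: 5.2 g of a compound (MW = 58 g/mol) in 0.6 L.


C = (mass / MW) / volume
C = (5.2 / 58) / 0.6
C = 0.1494 M

0.1494 M


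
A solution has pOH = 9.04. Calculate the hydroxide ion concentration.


[OH-] = 10^(-pOH)
[OH-] = 10^(-9.04)
[OH-] = 9.120e-10 M

9.120e-10 M


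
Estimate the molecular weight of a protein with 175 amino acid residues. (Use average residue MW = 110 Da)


MW = n_residues * 110 Da
MW = 175 * 110
MW = 19250 Da

19250 Da


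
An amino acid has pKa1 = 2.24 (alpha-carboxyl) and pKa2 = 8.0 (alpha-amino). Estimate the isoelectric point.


pI = (pKa1 + pKa2) / 2
pI = (2.24 + 8.0) / 2
pI = 5.12

5.12


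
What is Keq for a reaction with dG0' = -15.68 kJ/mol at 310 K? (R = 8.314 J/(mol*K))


Keq = exp(-dG0 * 1000 / (R * T))
Keq = exp(-(-15.68) * 1000 / (8.314 * 310))
Keq = 438.6895

438.6895


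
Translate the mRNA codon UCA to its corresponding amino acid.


Standard genetic code lookup.
Codon UCA -> Ser

Ser


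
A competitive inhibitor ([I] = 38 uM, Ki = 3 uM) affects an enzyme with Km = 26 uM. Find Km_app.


Km_app = Km * (1 + [I]/Ki)
Km_app = 26 * (1 + 38/3)
Km_app = 355.3333 uM

355.3333 uM


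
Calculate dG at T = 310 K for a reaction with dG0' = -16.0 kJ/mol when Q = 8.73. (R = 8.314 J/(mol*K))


dG = dG0' + RT * ln(Q) / 1000
dG = -16.0 + 8.314 * 310 * ln(8.73) / 1000
dG = -10.4155 kJ/mol

-10.4155 kJ/mol


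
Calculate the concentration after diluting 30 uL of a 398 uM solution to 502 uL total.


C2 = C1 * V1 / V2
C2 = 398 * 30 / 502
C2 = 23.7849 uM

23.7849 uM


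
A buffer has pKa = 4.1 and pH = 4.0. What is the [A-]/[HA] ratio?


[A-]/[HA] = 10^(pH - pKa)
= 10^(4.0 - 4.1)
= 0.7943

0.7943


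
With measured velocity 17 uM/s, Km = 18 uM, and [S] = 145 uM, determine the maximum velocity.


Vmax = v * (Km + [S]) / [S]
Vmax = 17 * (18 + 145) / 145
Vmax = 19.1103 uM/s

19.1103 uM/s


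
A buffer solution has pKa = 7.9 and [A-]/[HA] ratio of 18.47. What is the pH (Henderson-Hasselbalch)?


pH = pKa + log10([A-]/[HA])
pH = 7.9 + log10(18.47)
pH = 9.1665

9.1665


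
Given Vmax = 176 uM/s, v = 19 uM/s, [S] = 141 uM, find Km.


Km = [S] * (Vmax - v) / v
Km = 141 * (176 - 19) / 19
Km = 1165.1053 uM

1165.1053 uM


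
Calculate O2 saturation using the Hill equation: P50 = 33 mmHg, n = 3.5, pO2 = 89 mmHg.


Y = pO2^n / (P50^n + pO2^n)
Y = 89^3.5 / (33^3.5 + 89^3.5)
Y = 96.99%

96.99%


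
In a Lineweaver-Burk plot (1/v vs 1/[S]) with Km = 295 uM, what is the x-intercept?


x-intercept = -1/Km
= -1/295
= -0.0034 1/uM

-0.0034 1/uM


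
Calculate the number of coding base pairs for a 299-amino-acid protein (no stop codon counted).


Each amino acid = 1 codon = 3 bp
bp = 299 * 3 = 897 bp

897 bp


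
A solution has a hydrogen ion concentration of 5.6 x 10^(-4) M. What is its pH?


pH = -log10([H+])
pH = -log10(5.6 x 10^(-4))
pH = 3.2518

3.2518


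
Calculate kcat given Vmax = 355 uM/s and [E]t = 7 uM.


kcat = Vmax / [E]t
kcat = 355 / 7
kcat = 50.7143 s^-1

50.7143 s^-1


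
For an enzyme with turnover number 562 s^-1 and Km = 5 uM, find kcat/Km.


Catalytic efficiency = kcat / Km
= 562 / 5
= 112.4 uM^-1*s^-1

112.4 uM^-1*s^-1


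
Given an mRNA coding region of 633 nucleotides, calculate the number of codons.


codons = nucleotides / 3
codons = 633 / 3 = 211

211


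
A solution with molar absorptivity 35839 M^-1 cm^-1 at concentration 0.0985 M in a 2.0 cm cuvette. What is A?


A = epsilon * c * l
A = 35839 * 0.0985 * 2.0
A = 7060.283

7060.283


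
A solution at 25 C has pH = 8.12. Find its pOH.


pOH = 14 - pH
pOH = 14 - 8.12
pOH = 5.88

5.88


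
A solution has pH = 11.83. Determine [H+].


[H+] = 10^(-pH)
[H+] = 10^(-11.83)
[H+] = 1.479e-12 M

1.479e-12 M


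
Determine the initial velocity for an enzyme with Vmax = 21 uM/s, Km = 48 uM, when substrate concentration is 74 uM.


v = Vmax * [S] / (Km + [S])
v = 21 * 74 / (48 + 74)
v = 12.7377 uM/s

12.7377 uM/s


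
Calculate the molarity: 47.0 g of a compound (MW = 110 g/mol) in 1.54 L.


C = (mass / MW) / volume
C = (47.0 / 110) / 1.54
C = 0.2774 M

0.2774 M


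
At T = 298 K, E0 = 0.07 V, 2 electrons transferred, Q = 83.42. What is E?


E = E0 - (RT/nF) * ln(Q)
E = 0.07 - (8.314 * 298 / (2 * 96485)) * ln(83.42)
E = 0.0132 V

0.0132 V


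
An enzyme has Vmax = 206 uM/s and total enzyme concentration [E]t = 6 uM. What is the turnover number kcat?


kcat = Vmax / [E]t
kcat = 206 / 6
kcat = 34.3333 s^-1

34.3333 s^-1


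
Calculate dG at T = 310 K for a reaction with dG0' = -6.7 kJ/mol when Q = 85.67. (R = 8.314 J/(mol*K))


dG = dG0' + RT * ln(Q) / 1000
dG = -6.7 + 8.314 * 310 * ln(85.67) / 1000
dG = 4.7705 kJ/mol

4.7705 kJ/mol


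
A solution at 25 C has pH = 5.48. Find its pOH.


pOH = 14 - pH
pOH = 14 - 5.48
pOH = 8.52

8.52


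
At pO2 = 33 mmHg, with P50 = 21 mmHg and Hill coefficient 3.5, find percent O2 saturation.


Y = pO2^n / (P50^n + pO2^n)
Y = 33^3.5 / (21^3.5 + 33^3.5)
Y = 82.95%

82.95%


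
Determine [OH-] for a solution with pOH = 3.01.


[OH-] = 10^(-pOH)
[OH-] = 10^(-3.01)
[OH-] = 9.772e-04 M

9.772e-04 M


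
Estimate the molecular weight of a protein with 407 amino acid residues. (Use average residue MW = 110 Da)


MW = n_residues * 110 Da
MW = 407 * 110
MW = 44770 Da

44770 Da


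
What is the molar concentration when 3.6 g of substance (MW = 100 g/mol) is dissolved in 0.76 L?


C = (mass / MW) / volume
C = (3.6 / 100) / 0.76
C = 0.0474 M

0.0474 M


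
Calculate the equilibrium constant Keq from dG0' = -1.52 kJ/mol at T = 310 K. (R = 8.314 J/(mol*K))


Keq = exp(-dG0 * 1000 / (R * T))
Keq = exp(-(-1.52) * 1000 / (8.314 * 310))
Keq = 1.8035

1.8035


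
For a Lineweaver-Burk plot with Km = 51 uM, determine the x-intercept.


x-intercept = -1/Km
= -1/51
= -0.0196 1/uM

-0.0196 1/uM


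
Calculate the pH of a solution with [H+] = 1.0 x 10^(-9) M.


pH = -log10([H+])
pH = -log10(1.0 x 10^(-9))
pH = 9.0

9.0


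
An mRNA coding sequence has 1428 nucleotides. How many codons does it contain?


codons = nucleotides / 3
codons = 1428 / 3 = 476

476


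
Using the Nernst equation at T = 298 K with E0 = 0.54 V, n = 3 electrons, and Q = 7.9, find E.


E = E0 - (RT/nF) * ln(Q)
E = 0.54 - (8.314 * 298 / (3 * 96485)) * ln(7.9)
E = 0.5223 V

0.5223 V


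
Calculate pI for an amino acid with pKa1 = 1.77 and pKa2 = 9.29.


pI = (pKa1 + pKa2) / 2
pI = (1.77 + 9.29) / 2
pI = 5.53

5.53


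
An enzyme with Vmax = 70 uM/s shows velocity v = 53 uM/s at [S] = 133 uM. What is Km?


Km = [S] * (Vmax - v) / v
Km = 133 * (70 - 53) / 53
Km = 42.6604 uM

42.6604 uM


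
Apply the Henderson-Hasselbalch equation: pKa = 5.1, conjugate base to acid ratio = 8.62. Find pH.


pH = pKa + log10([A-]/[HA])
pH = 5.1 + log10(8.62)
pH = 6.0355

6.0355


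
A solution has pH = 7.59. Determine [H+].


[H+] = 10^(-pH)
[H+] = 10^(-7.59)
[H+] = 2.570e-08 M

2.570e-08 M


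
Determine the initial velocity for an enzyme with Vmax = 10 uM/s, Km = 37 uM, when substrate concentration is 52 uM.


v = Vmax * [S] / (Km + [S])
v = 10 * 52 / (37 + 52)
v = 5.8427 uM/s

5.8427 uM/s


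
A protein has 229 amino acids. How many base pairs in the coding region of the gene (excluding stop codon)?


Each amino acid = 1 codon = 3 bp
bp = 229 * 3 = 687 bp

687 bp


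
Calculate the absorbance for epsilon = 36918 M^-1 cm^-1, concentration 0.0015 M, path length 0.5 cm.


A = epsilon * c * l
A = 36918 * 0.0015 * 0.5
A = 27.6885

27.6885


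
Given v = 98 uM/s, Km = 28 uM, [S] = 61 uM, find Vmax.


Vmax = v * (Km + [S]) / [S]
Vmax = 98 * (28 + 61) / 61
Vmax = 142.9836 uM/s

142.9836 uM/s


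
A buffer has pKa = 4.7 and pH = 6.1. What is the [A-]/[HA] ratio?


[A-]/[HA] = 10^(pH - pKa)
= 10^(6.1 - 4.7)
= 25.1189

25.1189


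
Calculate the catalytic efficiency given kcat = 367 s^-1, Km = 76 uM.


Catalytic efficiency = kcat / Km
= 367 / 76
= 4.8289 uM^-1*s^-1

4.8289 uM^-1*s^-1


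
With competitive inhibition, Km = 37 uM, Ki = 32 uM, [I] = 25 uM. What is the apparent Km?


Km_app = Km * (1 + [I]/Ki)
Km_app = 37 * (1 + 25/32)
Km_app = 65.9062 uM

65.9062 uM


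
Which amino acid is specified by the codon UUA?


Standard genetic code lookup.
Codon UUA -> Leu

Leu


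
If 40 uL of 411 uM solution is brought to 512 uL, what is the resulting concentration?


C2 = C1 * V1 / V2
C2 = 411 * 40 / 512
C2 = 32.1094 uM

32.1094 uM


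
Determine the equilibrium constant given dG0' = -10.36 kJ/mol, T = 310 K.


Keq = exp(-dG0 * 1000 / (R * T))
Keq = exp(-(-10.36) * 1000 / (8.314 * 310))
Keq = 55.6815

55.6815


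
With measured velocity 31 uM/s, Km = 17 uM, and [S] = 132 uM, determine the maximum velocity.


Vmax = v * (Km + [S]) / [S]
Vmax = 31 * (17 + 132) / 132
Vmax = 34.9924 uM/s

34.9924 uM/s


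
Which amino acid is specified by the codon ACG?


Standard genetic code lookup.
Codon ACG -> Thr

Thr


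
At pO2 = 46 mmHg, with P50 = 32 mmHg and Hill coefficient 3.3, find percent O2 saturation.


Y = pO2^n / (P50^n + pO2^n)
Y = 46^3.3 / (32^3.3 + 46^3.3)
Y = 76.81%

76.81%


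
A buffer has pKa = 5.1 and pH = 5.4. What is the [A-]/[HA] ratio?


[A-]/[HA] = 10^(pH - pKa)
= 10^(5.4 - 5.1)
= 1.9953

1.9953


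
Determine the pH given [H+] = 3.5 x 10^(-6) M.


pH = -log10([H+])
pH = -log10(3.5 x 10^(-6))
pH = 5.4559

5.4559


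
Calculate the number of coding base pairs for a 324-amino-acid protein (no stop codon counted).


Each amino acid = 1 codon = 3 bp
bp = 324 * 3 = 972 bp

972 bp


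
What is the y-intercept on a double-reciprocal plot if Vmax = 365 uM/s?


y-intercept = 1/Vmax
= 1/365
= 0.0027 s/uM

0.0027 s/uM


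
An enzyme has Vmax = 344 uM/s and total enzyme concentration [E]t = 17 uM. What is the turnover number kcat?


kcat = Vmax / [E]t
kcat = 344 / 17
kcat = 20.2353 s^-1

20.2353 s^-1


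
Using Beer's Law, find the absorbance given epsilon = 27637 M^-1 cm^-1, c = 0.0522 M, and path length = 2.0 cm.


A = epsilon * c * l
A = 27637 * 0.0522 * 2.0
A = 2885.3028

2885.3028


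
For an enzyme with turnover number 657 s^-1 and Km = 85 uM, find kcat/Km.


Catalytic efficiency = kcat / Km
= 657 / 85
= 7.7294 uM^-1*s^-1

7.7294 uM^-1*s^-1


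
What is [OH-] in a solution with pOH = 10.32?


[OH-] = 10^(-pOH)
[OH-] = 10^(-10.32)
[OH-] = 4.786e-11 M

4.786e-11 M


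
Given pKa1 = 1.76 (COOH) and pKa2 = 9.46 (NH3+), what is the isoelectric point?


pI = (pKa1 + pKa2) / 2
pI = (1.76 + 9.46) / 2
pI = 5.61

5.61


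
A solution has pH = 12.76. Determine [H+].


[H+] = 10^(-pH)
[H+] = 10^(-12.76)
[H+] = 1.738e-13 M

1.738e-13 M


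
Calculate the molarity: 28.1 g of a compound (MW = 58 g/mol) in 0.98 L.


C = (mass / MW) / volume
C = (28.1 / 58) / 0.98
C = 0.4944 M

0.4944 M


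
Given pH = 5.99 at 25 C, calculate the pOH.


pOH = 14 - pH
pOH = 14 - 5.99
pOH = 8.01

8.01


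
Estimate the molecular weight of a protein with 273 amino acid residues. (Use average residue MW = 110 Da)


MW = n_residues * 110 Da
MW = 273 * 110
MW = 30030 Da

30030 Da


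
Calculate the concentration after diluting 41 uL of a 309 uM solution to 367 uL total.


C2 = C1 * V1 / V2
C2 = 309 * 41 / 367
C2 = 34.5204 uM

34.5204 uM


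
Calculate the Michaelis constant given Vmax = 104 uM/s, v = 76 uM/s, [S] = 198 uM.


Km = [S] * (Vmax - v) / v
Km = 198 * (104 - 76) / 76
Km = 72.9474 uM

72.9474 uM


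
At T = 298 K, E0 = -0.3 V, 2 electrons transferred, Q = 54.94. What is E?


E = E0 - (RT/nF) * ln(Q)
E = -0.3 - (8.314 * 298 / (2 * 96485)) * ln(54.94)
E = -0.3514 V

-0.3514 V


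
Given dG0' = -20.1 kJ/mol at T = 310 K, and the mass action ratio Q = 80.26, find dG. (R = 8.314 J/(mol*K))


dG = dG0' + RT * ln(Q) / 1000
dG = -20.1 + 8.314 * 310 * ln(80.26) / 1000
dG = -8.7977 kJ/mol

-8.7977 kJ/mol


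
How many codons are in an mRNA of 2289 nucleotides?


codons = nucleotides / 3
codons = 2289 / 3 = 763

763


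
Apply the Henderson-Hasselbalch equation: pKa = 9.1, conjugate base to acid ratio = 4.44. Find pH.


pH = pKa + log10([A-]/[HA])
pH = 9.1 + log10(4.44)
pH = 9.7474

9.7474


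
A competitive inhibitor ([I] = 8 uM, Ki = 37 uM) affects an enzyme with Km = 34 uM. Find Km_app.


Km_app = Km * (1 + [I]/Ki)
Km_app = 34 * (1 + 8/37)
Km_app = 41.3514 uM

41.3514 uM


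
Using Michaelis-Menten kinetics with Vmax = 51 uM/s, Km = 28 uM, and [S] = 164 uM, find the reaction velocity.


v = Vmax * [S] / (Km + [S])
v = 51 * 164 / (28 + 164)
v = 43.5625 uM/s

43.5625 uM/s


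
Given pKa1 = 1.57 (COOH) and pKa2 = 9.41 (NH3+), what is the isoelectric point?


pI = (pKa1 + pKa2) / 2
pI = (1.57 + 9.41) / 2
pI = 5.49

5.49


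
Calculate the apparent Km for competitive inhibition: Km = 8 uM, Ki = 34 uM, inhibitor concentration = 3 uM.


Km_app = Km * (1 + [I]/Ki)
Km_app = 8 * (1 + 3/34)
Km_app = 8.7059 uM

8.7059 uM


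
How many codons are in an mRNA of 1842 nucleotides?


codons = nucleotides / 3
codons = 1842 / 3 = 614

614


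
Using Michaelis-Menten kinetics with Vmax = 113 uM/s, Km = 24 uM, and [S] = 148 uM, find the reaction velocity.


v = Vmax * [S] / (Km + [S])
v = 113 * 148 / (24 + 148)
v = 97.2326 uM/s

97.2326 uM/s


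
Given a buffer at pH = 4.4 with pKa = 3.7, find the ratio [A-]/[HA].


[A-]/[HA] = 10^(pH - pKa)
= 10^(4.4 - 3.7)
= 5.0119

5.0119


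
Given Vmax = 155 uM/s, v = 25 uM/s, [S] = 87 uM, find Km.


Km = [S] * (Vmax - v) / v
Km = 87 * (155 - 25) / 25
Km = 452.4 uM

452.4 uM


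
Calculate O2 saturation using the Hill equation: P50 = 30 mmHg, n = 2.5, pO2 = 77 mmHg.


Y = pO2^n / (P50^n + pO2^n)
Y = 77^2.5 / (30^2.5 + 77^2.5)
Y = 91.35%

91.35%


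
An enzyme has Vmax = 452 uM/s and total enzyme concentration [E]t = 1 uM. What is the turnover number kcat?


kcat = Vmax / [E]t
kcat = 452 / 1
kcat = 452.0 s^-1

452.0 s^-1


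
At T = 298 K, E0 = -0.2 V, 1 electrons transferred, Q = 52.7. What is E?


E = E0 - (RT/nF) * ln(Q)
E = -0.2 - (8.314 * 298 / (1 * 96485)) * ln(52.7)
E = -0.3018 V

-0.3018 V


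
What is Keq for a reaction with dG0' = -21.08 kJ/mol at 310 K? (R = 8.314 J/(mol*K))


Keq = exp(-dG0 * 1000 / (R * T))
Keq = exp(-(-21.08) * 1000 / (8.314 * 310))
Keq = 3565.1993

3565.1993


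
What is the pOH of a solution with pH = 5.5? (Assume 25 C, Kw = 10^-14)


pOH = 14 - pH
pOH = 14 - 5.5
pOH = 8.5

8.5


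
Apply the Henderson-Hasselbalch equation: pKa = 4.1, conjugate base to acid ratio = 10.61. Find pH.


pH = pKa + log10([A-]/[HA])
pH = 4.1 + log10(10.61)
pH = 5.1257

5.1257


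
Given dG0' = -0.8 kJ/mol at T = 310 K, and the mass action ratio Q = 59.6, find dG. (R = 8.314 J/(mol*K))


dG = dG0' + RT * ln(Q) / 1000
dG = -0.8 + 8.314 * 310 * ln(59.6) / 1000
dG = 9.7353 kJ/mol

9.7353 kJ/mol


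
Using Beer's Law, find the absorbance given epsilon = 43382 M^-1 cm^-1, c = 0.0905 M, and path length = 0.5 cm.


A = epsilon * c * l
A = 43382 * 0.0905 * 0.5
A = 1963.0355

1963.0355


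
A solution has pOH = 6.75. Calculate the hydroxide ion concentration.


[OH-] = 10^(-pOH)
[OH-] = 10^(-6.75)
[OH-] = 1.778e-07 M

1.778e-07 M


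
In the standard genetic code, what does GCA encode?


Standard genetic code lookup.
Codon GCA -> Ala

Ala


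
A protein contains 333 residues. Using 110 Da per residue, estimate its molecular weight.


MW = n_residues * 110 Da
MW = 333 * 110
MW = 36630 Da

36630 Da


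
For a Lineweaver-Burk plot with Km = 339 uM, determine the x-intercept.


x-intercept = -1/Km
= -1/339
= -0.0029 1/uM

-0.0029 1/uM


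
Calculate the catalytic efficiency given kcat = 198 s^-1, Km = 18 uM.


Catalytic efficiency = kcat / Km
= 198 / 18
= 11.0 uM^-1*s^-1

11.0 uM^-1*s^-1


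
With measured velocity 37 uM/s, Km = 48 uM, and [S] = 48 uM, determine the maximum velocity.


Vmax = v * (Km + [S]) / [S]
Vmax = 37 * (48 + 48) / 48
Vmax = 74.0 uM/s

74.0 uM/s


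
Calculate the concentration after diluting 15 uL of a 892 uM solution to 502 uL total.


C2 = C1 * V1 / V2
C2 = 892 * 15 / 502
C2 = 26.6534 uM

26.6534 uM


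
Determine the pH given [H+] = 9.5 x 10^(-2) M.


pH = -log10([H+])
pH = -log10(9.5 x 10^(-2))
pH = 1.0223

1.0223


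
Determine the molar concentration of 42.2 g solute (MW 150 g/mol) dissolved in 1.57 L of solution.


C = (mass / MW) / volume
C = (42.2 / 150) / 1.57
C = 0.1792 M

0.1792 M


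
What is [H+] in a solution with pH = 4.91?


[H+] = 10^(-pH)
[H+] = 10^(-4.91)
[H+] = 1.230e-05 M

1.230e-05 M


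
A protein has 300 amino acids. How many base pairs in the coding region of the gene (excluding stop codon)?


Each amino acid = 1 codon = 3 bp
bp = 300 * 3 = 900 bp

900 bp


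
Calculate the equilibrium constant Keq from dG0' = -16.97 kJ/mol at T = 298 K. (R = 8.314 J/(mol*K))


Keq = exp(-dG0 * 1000 / (R * T))
Keq = exp(-(-16.97) * 1000 / (8.314 * 298))
Keq = 943.3598

943.3598


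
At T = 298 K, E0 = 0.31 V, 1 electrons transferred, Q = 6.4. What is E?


E = E0 - (RT/nF) * ln(Q)
E = 0.31 - (8.314 * 298 / (1 * 96485)) * ln(6.4)
E = 0.2623 V

0.2623 V


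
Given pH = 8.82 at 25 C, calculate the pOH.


pOH = 14 - pH
pOH = 14 - 8.82
pOH = 5.18

5.18


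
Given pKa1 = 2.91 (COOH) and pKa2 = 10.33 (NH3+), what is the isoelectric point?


pI = (pKa1 + pKa2) / 2
pI = (2.91 + 10.33) / 2
pI = 6.62

6.62


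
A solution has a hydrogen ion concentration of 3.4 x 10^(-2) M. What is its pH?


pH = -log10([H+])
pH = -log10(3.4 x 10^(-2))
pH = 1.4685

1.4685


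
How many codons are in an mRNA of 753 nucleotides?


codons = nucleotides / 3
codons = 753 / 3 = 251

251


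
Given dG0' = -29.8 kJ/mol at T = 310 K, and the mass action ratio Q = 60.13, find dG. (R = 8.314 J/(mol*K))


dG = dG0' + RT * ln(Q) / 1000
dG = -29.8 + 8.314 * 310 * ln(60.13) / 1000
dG = -19.2419 kJ/mol

-19.2419 kJ/mol


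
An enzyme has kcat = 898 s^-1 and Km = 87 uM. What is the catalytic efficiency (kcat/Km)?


Catalytic efficiency = kcat / Km
= 898 / 87
= 10.3218 uM^-1*s^-1

10.3218 uM^-1*s^-1


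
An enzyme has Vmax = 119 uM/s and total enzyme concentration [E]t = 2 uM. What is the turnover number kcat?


kcat = Vmax / [E]t
kcat = 119 / 2
kcat = 59.5 s^-1

59.5 s^-1


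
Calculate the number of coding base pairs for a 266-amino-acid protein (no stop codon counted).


Each amino acid = 1 codon = 3 bp
bp = 266 * 3 = 798 bp

798 bp


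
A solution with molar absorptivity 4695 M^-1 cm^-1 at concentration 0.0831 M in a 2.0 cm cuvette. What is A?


A = epsilon * c * l
A = 4695 * 0.0831 * 2.0
A = 780.309

780.309


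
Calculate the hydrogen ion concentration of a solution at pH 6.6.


[H+] = 10^(-pH)
[H+] = 10^(-6.6)
[H+] = 2.512e-07 M

2.512e-07 M


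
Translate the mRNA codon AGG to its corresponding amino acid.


Standard genetic code lookup.
Codon AGG -> Arg

Arg


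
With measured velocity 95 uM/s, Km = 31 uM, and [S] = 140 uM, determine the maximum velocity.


Vmax = v * (Km + [S]) / [S]
Vmax = 95 * (31 + 140) / 140
Vmax = 116.0357 uM/s

116.0357 uM/s


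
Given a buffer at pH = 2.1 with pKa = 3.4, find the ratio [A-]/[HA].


[A-]/[HA] = 10^(pH - pKa)
= 10^(2.1 - 3.4)
= 0.0501

0.0501


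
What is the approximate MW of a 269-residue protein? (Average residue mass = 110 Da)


MW = n_residues * 110 Da
MW = 269 * 110
MW = 29590 Da

29590 Da


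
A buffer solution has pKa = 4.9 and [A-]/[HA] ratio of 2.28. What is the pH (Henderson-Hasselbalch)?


pH = pKa + log10([A-]/[HA])
pH = 4.9 + log10(2.28)
pH = 5.2579

5.2579


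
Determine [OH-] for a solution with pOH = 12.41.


[OH-] = 10^(-pOH)
[OH-] = 10^(-12.41)
[OH-] = 3.890e-13 M

3.890e-13 M


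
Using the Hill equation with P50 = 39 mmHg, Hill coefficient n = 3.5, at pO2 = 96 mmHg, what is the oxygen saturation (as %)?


Y = pO2^n / (P50^n + pO2^n)
Y = 96^3.5 / (39^3.5 + 96^3.5)
Y = 95.9%

95.9%


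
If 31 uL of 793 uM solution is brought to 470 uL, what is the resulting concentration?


C2 = C1 * V1 / V2
C2 = 793 * 31 / 470
C2 = 52.3043 uM

52.3043 uM


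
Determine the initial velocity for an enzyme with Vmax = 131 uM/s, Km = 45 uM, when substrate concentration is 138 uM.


v = Vmax * [S] / (Km + [S])
v = 131 * 138 / (45 + 138)
v = 98.7869 uM/s

98.7869 uM/s


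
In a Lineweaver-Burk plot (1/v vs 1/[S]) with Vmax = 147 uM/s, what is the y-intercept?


y-intercept = 1/Vmax
= 1/147
= 0.0068 s/uM

0.0068 s/uM


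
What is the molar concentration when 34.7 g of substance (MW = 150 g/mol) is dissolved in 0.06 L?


C = (mass / MW) / volume
C = (34.7 / 150) / 0.06
C = 3.8556 M

3.8556 M


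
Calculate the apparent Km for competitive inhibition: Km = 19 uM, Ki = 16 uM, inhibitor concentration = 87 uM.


Km_app = Km * (1 + [I]/Ki)
Km_app = 19 * (1 + 87/16)
Km_app = 122.3125 uM

122.3125 uM


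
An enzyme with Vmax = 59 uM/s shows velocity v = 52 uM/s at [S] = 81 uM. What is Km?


Km = [S] * (Vmax - v) / v
Km = 81 * (59 - 52) / 52
Km = 10.9038 uM

10.9038 uM


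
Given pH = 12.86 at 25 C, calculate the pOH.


pOH = 14 - pH
pOH = 14 - 12.86
pOH = 1.14

1.14


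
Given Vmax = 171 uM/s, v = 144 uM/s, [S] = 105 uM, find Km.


Km = [S] * (Vmax - v) / v
Km = 105 * (171 - 144) / 144
Km = 19.6875 uM

19.6875 uM


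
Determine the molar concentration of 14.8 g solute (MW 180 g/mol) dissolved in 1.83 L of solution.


C = (mass / MW) / volume
C = (14.8 / 180) / 1.83
C = 0.0449 M

0.0449 M


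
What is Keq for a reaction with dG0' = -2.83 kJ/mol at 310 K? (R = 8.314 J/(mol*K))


Keq = exp(-dG0 * 1000 / (R * T))
Keq = exp(-(-2.83) * 1000 / (8.314 * 310))
Keq = 2.9983

2.9983


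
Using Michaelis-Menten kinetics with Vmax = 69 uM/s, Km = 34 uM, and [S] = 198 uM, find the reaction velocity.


v = Vmax * [S] / (Km + [S])
v = 69 * 198 / (34 + 198)
v = 58.8879 uM/s

58.8879 uM/s


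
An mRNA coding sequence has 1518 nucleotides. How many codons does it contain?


codons = nucleotides / 3
codons = 1518 / 3 = 506

506


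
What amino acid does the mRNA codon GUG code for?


Standard genetic code lookup.
Codon GUG -> Val

Val


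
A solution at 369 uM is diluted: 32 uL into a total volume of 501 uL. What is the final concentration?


C2 = C1 * V1 / V2
C2 = 369 * 32 / 501
C2 = 23.5689 uM

23.5689 uM


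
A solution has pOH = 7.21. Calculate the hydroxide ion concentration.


[OH-] = 10^(-pOH)
[OH-] = 10^(-7.21)
[OH-] = 6.166e-08 M

6.166e-08 M


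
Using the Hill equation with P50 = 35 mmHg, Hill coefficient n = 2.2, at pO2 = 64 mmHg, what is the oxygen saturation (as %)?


Y = pO2^n / (P50^n + pO2^n)
Y = 64^2.2 / (35^2.2 + 64^2.2)
Y = 79.05%

79.05%


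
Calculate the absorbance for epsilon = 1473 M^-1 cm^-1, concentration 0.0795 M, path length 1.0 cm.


A = epsilon * c * l
A = 1473 * 0.0795 * 1.0
A = 117.1035

117.1035


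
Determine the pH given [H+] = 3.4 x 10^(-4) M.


pH = -log10([H+])
pH = -log10(3.4 x 10^(-4))
pH = 3.4685

3.4685


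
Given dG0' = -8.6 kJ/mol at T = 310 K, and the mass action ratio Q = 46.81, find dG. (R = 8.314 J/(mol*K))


dG = dG0' + RT * ln(Q) / 1000
dG = -8.6 + 8.314 * 310 * ln(46.81) / 1000
dG = 1.3127 kJ/mol

1.3127 kJ/mol


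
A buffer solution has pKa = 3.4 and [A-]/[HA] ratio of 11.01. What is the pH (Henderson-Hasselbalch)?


pH = pKa + log10([A-]/[HA])
pH = 3.4 + log10(11.01)
pH = 4.4418

4.4418


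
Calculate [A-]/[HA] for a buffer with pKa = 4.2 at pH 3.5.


[A-]/[HA] = 10^(pH - pKa)
= 10^(3.5 - 4.2)
= 0.1995

0.1995


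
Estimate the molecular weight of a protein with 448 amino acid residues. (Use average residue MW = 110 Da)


MW = n_residues * 110 Da
MW = 448 * 110
MW = 49280 Da

49280 Da


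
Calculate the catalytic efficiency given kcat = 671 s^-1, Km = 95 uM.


Catalytic efficiency = kcat / Km
= 671 / 95
= 7.0632 uM^-1*s^-1

7.0632 uM^-1*s^-1


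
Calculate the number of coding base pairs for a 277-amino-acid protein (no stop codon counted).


Each amino acid = 1 codon = 3 bp
bp = 277 * 3 = 831 bp

831 bp


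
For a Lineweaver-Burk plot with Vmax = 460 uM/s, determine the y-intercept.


y-intercept = 1/Vmax
= 1/460
= 0.0022 s/uM

0.0022 s/uM


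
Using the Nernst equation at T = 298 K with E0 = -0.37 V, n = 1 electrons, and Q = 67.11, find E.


E = E0 - (RT/nF) * ln(Q)
E = -0.37 - (8.314 * 298 / (1 * 96485)) * ln(67.11)
E = -0.478 V

-0.478 V


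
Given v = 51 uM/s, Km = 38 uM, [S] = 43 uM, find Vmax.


Vmax = v * (Km + [S]) / [S]
Vmax = 51 * (38 + 43) / 43
Vmax = 96.0698 uM/s

96.0698 uM/s


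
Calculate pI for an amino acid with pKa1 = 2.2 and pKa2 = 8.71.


pI = (pKa1 + pKa2) / 2
pI = (2.2 + 8.71) / 2
pI = 5.455

5.455


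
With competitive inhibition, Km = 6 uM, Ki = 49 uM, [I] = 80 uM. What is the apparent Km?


Km_app = Km * (1 + [I]/Ki)
Km_app = 6 * (1 + 80/49)
Km_app = 15.7959 uM

15.7959 uM


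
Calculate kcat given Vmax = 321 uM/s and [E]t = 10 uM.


kcat = Vmax / [E]t
kcat = 321 / 10
kcat = 32.1 s^-1

32.1 s^-1


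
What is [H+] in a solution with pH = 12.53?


[H+] = 10^(-pH)
[H+] = 10^(-12.53)
[H+] = 2.951e-13 M

2.951e-13 M


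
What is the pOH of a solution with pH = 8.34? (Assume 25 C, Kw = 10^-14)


pOH = 14 - pH
pOH = 14 - 8.34
pOH = 5.66

5.66


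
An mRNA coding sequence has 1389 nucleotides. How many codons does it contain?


codons = nucleotides / 3
codons = 1389 / 3 = 463

463


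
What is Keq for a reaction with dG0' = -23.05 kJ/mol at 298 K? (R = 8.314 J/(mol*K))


Keq = exp(-dG0 * 1000 / (R * T))
Keq = exp(-(-23.05) * 1000 / (8.314 * 298))
Keq = 10975.9657

10975.9657


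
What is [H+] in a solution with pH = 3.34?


[H+] = 10^(-pH)
[H+] = 10^(-3.34)
[H+] = 4.571e-04 M

4.571e-04 M


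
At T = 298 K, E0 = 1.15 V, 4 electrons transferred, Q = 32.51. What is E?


E = E0 - (RT/nF) * ln(Q)
E = 1.15 - (8.314 * 298 / (4 * 96485)) * ln(32.51)
E = 1.1276 V

1.1276 V


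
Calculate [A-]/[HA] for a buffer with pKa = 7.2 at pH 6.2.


[A-]/[HA] = 10^(pH - pKa)
= 10^(6.2 - 7.2)
= 0.1

0.1


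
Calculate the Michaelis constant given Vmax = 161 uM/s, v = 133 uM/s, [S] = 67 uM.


Km = [S] * (Vmax - v) / v
Km = 67 * (161 - 133) / 133
Km = 14.1053 uM

14.1053 uM


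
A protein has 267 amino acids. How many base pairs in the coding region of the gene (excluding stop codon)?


Each amino acid = 1 codon = 3 bp
bp = 267 * 3 = 801 bp

801 bp


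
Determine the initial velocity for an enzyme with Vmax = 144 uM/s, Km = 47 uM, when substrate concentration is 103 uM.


v = Vmax * [S] / (Km + [S])
v = 144 * 103 / (47 + 103)
v = 98.88 uM/s

98.88 uM/s


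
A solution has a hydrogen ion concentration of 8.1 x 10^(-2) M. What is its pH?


pH = -log10([H+])
pH = -log10(8.1 x 10^(-2))
pH = 1.0915

1.0915


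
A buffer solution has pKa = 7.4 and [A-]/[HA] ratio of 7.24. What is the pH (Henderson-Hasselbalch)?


pH = pKa + log10([A-]/[HA])
pH = 7.4 + log10(7.24)
pH = 8.2597

8.2597


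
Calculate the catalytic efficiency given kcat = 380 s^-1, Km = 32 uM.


Catalytic efficiency = kcat / Km
= 380 / 32
= 11.875 uM^-1*s^-1

11.875 uM^-1*s^-1


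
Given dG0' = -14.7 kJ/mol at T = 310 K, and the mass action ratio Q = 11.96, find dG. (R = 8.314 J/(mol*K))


dG = dG0' + RT * ln(Q) / 1000
dG = -14.7 + 8.314 * 310 * ln(11.96) / 1000
dG = -8.3042 kJ/mol

-8.3042 kJ/mol


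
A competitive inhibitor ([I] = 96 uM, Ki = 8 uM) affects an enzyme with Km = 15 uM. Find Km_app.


Km_app = Km * (1 + [I]/Ki)
Km_app = 15 * (1 + 96/8)
Km_app = 195.0 uM

195.0 uM


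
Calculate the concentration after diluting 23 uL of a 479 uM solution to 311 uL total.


C2 = C1 * V1 / V2
C2 = 479 * 23 / 311
C2 = 35.4244 uM

35.4244 uM


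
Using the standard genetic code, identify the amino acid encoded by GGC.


Standard genetic code lookup.
Codon GGC -> Gly

Gly


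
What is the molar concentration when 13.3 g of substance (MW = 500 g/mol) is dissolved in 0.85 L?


C = (mass / MW) / volume
C = (13.3 / 500) / 0.85
C = 0.0313 M

0.0313 M


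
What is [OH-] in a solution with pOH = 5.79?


[OH-] = 10^(-pOH)
[OH-] = 10^(-5.79)
[OH-] = 1.622e-06 M

1.622e-06 M


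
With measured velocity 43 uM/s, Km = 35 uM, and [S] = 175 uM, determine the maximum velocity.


Vmax = v * (Km + [S]) / [S]
Vmax = 43 * (35 + 175) / 175
Vmax = 51.6 uM/s

51.6 uM/s


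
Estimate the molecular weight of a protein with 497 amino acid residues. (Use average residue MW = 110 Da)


MW = n_residues * 110 Da
MW = 497 * 110
MW = 54670 Da

54670 Da


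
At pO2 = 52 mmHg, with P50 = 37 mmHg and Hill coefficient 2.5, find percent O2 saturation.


Y = pO2^n / (P50^n + pO2^n)
Y = 52^2.5 / (37^2.5 + 52^2.5)
Y = 70.07%

70.07%


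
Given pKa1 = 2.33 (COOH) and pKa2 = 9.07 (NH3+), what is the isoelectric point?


pI = (pKa1 + pKa2) / 2
pI = (2.33 + 9.07) / 2
pI = 5.7

5.7


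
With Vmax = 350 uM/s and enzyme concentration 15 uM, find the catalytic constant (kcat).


kcat = Vmax / [E]t
kcat = 350 / 15
kcat = 23.3333 s^-1

23.3333 s^-1


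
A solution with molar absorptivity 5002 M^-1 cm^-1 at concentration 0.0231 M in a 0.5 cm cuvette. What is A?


A = epsilon * c * l
A = 5002 * 0.0231 * 0.5
A = 57.7731

57.7731


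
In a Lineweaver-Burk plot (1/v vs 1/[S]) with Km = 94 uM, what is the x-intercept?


x-intercept = -1/Km
= -1/94
= -0.0106 1/uM

-0.0106 1/uM


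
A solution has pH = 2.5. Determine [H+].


[H+] = 10^(-pH)
[H+] = 10^(-2.5)
[H+] = 0.0032 M

0.0032 M


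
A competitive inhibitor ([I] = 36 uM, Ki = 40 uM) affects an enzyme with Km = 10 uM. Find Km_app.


Km_app = Km * (1 + [I]/Ki)
Km_app = 10 * (1 + 36/40)
Km_app = 19.0 uM

19.0 uM


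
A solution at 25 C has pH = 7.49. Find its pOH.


pOH = 14 - pH
pOH = 14 - 7.49
pOH = 6.51

6.51


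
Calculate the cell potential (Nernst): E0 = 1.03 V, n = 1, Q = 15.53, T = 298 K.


E = E0 - (RT/nF) * ln(Q)
E = 1.03 - (8.314 * 298 / (1 * 96485)) * ln(15.53)
E = 0.9596 V

0.9596 V


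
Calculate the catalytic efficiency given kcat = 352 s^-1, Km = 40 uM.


Catalytic efficiency = kcat / Km
= 352 / 40
= 8.8 uM^-1*s^-1

8.8 uM^-1*s^-1


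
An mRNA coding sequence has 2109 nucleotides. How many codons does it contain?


codons = nucleotides / 3
codons = 2109 / 3 = 703

703


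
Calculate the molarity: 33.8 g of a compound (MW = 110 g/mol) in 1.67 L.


C = (mass / MW) / volume
C = (33.8 / 110) / 1.67
C = 0.184 M

0.184 M


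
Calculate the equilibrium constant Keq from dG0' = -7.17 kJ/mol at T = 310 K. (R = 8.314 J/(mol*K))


Keq = exp(-dG0 * 1000 / (R * T))
Keq = exp(-(-7.17) * 1000 / (8.314 * 310))
Keq = 16.1503

16.1503


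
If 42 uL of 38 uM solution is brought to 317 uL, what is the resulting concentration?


C2 = C1 * V1 / V2
C2 = 38 * 42 / 317
C2 = 5.0347 uM

5.0347 uM


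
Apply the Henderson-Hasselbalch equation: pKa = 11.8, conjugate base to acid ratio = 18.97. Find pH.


pH = pKa + log10([A-]/[HA])
pH = 11.8 + log10(18.97)
pH = 13.0781

13.0781


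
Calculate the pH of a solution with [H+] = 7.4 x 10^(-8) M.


pH = -log10([H+])
pH = -log10(7.4 x 10^(-8))
pH = 7.1308

7.1308


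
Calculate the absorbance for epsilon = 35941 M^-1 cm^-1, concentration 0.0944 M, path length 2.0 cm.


A = epsilon * c * l
A = 35941 * 0.0944 * 2.0
A = 6785.6608

6785.6608


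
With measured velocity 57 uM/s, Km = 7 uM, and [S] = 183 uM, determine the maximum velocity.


Vmax = v * (Km + [S]) / [S]
Vmax = 57 * (7 + 183) / 183
Vmax = 59.1803 uM/s

59.1803 uM/s


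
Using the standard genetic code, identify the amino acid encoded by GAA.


Standard genetic code lookup.
Codon GAA -> Glu

Glu


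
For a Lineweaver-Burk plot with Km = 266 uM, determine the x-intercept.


x-intercept = -1/Km
= -1/266
= -0.0038 1/uM

-0.0038 1/uM


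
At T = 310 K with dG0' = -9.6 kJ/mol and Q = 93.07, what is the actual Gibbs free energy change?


dG = dG0' + RT * ln(Q) / 1000
dG = -9.6 + 8.314 * 310 * ln(93.07) / 1000
dG = 2.084 kJ/mol

2.084 kJ/mol


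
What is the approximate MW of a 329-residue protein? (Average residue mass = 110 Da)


MW = n_residues * 110 Da
MW = 329 * 110
MW = 36190 Da

36190 Da


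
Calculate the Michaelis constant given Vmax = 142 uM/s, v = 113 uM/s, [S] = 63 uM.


Km = [S] * (Vmax - v) / v
Km = 63 * (142 - 113) / 113
Km = 16.1681 uM

16.1681 uM


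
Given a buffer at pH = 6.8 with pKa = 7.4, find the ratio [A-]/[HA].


[A-]/[HA] = 10^(pH - pKa)
= 10^(6.8 - 7.4)
= 0.2512

0.2512


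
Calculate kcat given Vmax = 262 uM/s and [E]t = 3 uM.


kcat = Vmax / [E]t
kcat = 262 / 3
kcat = 87.3333 s^-1

87.3333 s^-1
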